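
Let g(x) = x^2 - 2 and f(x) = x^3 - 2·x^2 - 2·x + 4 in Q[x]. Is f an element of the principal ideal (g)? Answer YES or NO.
In Q[x] the ideal (g) consists of all multiples of g, so f ∈ (g) iff g | f, i.e. iff the remainder of f on division by g is 0. Divide f by g (g is monic, so eliminate the leading term of the running remainder at each step):
  leading term x^3: subtract (x)·g(x) = x^3 - 2·x, leaving 4 - 2·x^2
  leading term -2·x^2: subtract (-2)·g(x) = 4 - 2·x^2, leaving 0
The remainder is 0, so f(x) = g(x) · h(x) with h(x) = x - 2. Hence g | f, i.e. f ∈ (g).

Final answer: YES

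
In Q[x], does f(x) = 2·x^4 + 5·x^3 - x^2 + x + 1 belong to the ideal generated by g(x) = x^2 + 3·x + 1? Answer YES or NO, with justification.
In Q[x] the ideal (g) consists of all multiples of g, so f ∈ (g) iff g | f, i.e. iff the remainder of f on division by g is 0. Divide f by g (g is monic, so eliminate the leading term of the running remainder at each step):
  leading term 2·x^4: subtract (2·x^2)·g(x) = 2·x^4 + 6·x^3 + 2·x^2, leaving -x^3 - 3·x^2 + x + 1
  leading term -x^3: subtract (-x)·g(x) = -x^3 - 3·x^2 - x, leaving 2·x + 1
The remainder r(x) = 2·x + 1 ≠ 0 (and deg r < deg g), so g ∤ f, i.e. f ∉ (g).

Final answer: NO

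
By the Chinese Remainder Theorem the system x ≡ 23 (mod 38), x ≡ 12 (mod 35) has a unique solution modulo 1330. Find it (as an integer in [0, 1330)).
The moduli 38, 35 are pairwise coprime, so by the CRT there is a unique solution mod 38·35 = 1330.
Solve by successive substitution. Start with x ≡ 23 (mod 38).
  Combine with x ≡ 12 (mod 35): write x = 23 + 38·t and require 23 + 38·t ≡ 12 (mod 35), i.e. 38·t ≡ 12 − 23 ≡ 24 (mod 35). Since 38^(−1) ≡ 12 (mod 35) (38 ≡ 3 (mod 35)), t ≡ 12·24 ≡ 8 (mod 35). So x ≡ 23 + 38·8 = 327 (mod 1330).
Unique solution in [0, 1330): x = 327.

Final answer: x ≡ 327 (mod 1330); the representative in [0, 1330) is 327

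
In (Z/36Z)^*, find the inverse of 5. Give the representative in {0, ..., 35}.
Apply the extended Euclidean algorithm to (36, 5), tracking rows (r, s, t) with s·36 + t·5 = r. Each division r_prev = q·r_cur + r_new produces the new row as (previous row) − q·(current row):
  row A: (36, 1, 0)   [1·36 + 0·5 = 36]
  row B: (5, 0, 1)   [0·36 + 1·5 = 5]
  36 = 7·5 + 1   → row C = row A − 7·row B = (1, 1, −7)   [check: 1·36 − 7·5 = 1]
  5 = 5·1 + 0   → remainder 0, stop. gcd = 1 (last nonzero row C).
The gcd is 1, so 5 is invertible mod 36. The last nonzero row gives 1·36 − 7·5 = 1, so t = −7. So 5^(−1) ≡ −7 ≡ 29 (mod 36). Verify: 5 · 29 = 145 ≡ 1 (mod 36). ✓

Final answer: 5^(−1) ≡ 29 (mod 36)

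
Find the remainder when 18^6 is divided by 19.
Use repeated squaring. Binary(6) = 110. Walk through the bits of the exponent 6 left-to-right: at each bit after the leading one, square the running value, then multiply by 18 if the bit is 1 (always reducing mod 19):
  bit 1 = 1 (leading): start with 18.
  bit 2 = 1: square 18^2 = 324 ≡ 1; bit is 1, so multiply 1·18 = 18 (mod 19).
  bit 3 = 0: square 18^2 = 324 ≡ 1 (mod 19).
Final value: 18^6 ≡ 1 (mod 19).

Final answer: 1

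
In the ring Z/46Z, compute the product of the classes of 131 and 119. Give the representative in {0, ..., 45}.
41

Reduce the factors first: 131 ≡ 39, 119 ≡ 27 (mod 46), so 131 · 119 ≡ 39 · 27 (mod 46). 39 · 27 = 1053. Dividing by 46: 1053 = 22·46 + 41. So (131 · 119) mod 46 = 41.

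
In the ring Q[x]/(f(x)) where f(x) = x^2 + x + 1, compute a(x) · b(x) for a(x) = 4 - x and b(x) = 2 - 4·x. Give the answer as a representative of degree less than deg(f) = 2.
First multiply in Q[x] without reducing: a · b = 4·x^2 - 18·x + 8. Now divide by f(x) = x^2 + x + 1, eliminating the leading term at each step:
  leading term 4·x^2: subtract (4)·f(x) = 4·x^2 + 4·x + 4, leaving 4 - 22·x
The degree is now < 2, so this is the remainder. Hence a · b ≡ 4 - 22·x in Q[x]/(f).

Final answer: a · b ≡ 4 - 22·x (mod f(x))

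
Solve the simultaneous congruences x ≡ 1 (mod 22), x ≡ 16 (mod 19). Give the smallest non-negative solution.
The moduli 22, 19 are pairwise coprime, so by the CRT there is a unique solution mod 22·19 = 418.
Solve by successive substitution. Start with x ≡ 1 (mod 22).
  Combine with x ≡ 16 (mod 19): write x = 1 + 22·t and require 1 + 22·t ≡ 16 (mod 19), i.e. 22·t ≡ 16 − 1 ≡ 15 (mod 19). Since 22^(−1) ≡ 13 (mod 19) (22 ≡ 3 (mod 19)), t ≡ 13·15 ≡ 5 (mod 19). So x ≡ 1 + 22·5 = 111 (mod 418).
Unique solution in [0, 418): x = 111.

Final answer: x ≡ 111 (mod 418); the representative in [0, 418) is 111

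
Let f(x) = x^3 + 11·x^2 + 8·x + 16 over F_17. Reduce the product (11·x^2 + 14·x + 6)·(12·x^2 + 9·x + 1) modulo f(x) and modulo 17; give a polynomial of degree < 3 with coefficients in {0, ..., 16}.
Multiply as integer polynomials: a · b = 132·x^4 + 267·x^3 + 209·x^2 + 68·x + 6. Reducing coefficients mod 17: a · b ≡ 13·x^4 + 12·x^3 + 5·x^2 + 6. Now divide by f(x) = x^3 + 11·x^2 + 8·x + 16 in F_17[x], eliminating the leading term at each step:
  leading term 13·x^4: subtract (13·x)·f(x) = 13·x^4 + 7·x^3 + 2·x^2 + 4·x, leaving 5·x^3 + 3·x^2 + 13·x + 6 (coefficients mod 17)
  leading term 5·x^3: subtract (5)·f(x) = 5·x^3 + 4·x^2 + 6·x + 12, leaving 16·x^2 + 7·x + 11 (coefficients mod 17)
The degree is now < 3, so this is the remainder. Hence a · b ≡ 16·x^2 + 7·x + 11 in F_17[x]/(f).

Final answer: a · b ≡ 16·x^2 + 7·x + 11 (mod f(x))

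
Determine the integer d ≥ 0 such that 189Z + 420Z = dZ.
In the PID Z, (a, b) is generated by gcd(a, b). Compute gcd(420, 189) with the extended Euclidean algorithm, tracking rows (r, s, t) with s·420 + t·189 = r:
  row A: (420, 1, 0)   [1·420 + 0·189 = 420]
  row B: (189, 0, 1)   [0·420 + 1·189 = 189]
  420 = 2·189 + 42   → row C = row A − 2·row B = (42, 1, −2)   [check: 1·420 − 2·189 = 42]
  189 = 4·42 + 21   → row D = row B − 4·row C = (21, −4, 9)   [check: −4·420 + 9·189 = 21]
  42 = 2·21 + 0   → remainder 0, stop. gcd = 21 (last nonzero row D).
So gcd(189, 420) = 21, with Bézout identity −4·420 + 9·189 = 21. Containment (⊇): the Bézout identity exhibits 21 as an element of (189, 420), giving (21) ⊆ (189, 420). Containment (⊆): since 21 | 189 and 21 | 420 (189 = 21·9, 420 = 21·20), every Z-linear combination of 189 and 420 is divisible by 21, so (189, 420) ⊆ (21). Therefore (189, 420) = (21), d = 21.

Final answer: (189, 420) = (21); d = 21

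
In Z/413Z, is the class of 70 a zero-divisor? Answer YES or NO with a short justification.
YES

gcd(70, 413) = 7 > 1, so 70 is not a unit in Z/413Z. In Z/nZ every nonzero non-unit is a zero-divisor: explicitly, take b = 413/gcd = 59 ≠ 0 (mod 413); then 70·59 = 4130 = 10·413, i.e. 70·59 ≡ 0 (mod 413). So 70 is a zero-divisor.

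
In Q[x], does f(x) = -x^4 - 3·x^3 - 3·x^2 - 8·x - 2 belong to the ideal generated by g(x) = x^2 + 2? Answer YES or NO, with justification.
In Q[x] the ideal (g) consists of all multiples of g, so f ∈ (g) iff g | f, i.e. iff the remainder of f on division by g is 0. Divide f by g (g is monic, so eliminate the leading term of the running remainder at each step):
  leading term -x^4: subtract (-x^2)·g(x) = -x^4 - 2·x^2, leaving -3·x^3 - x^2 - 8·x - 2
  leading term -3·x^3: subtract (-3·x)·g(x) = -3·x^3 - 6·x, leaving -x^2 - 2·x - 2
  leading term -x^2: subtract (-1)·g(x) = -x^2 - 2, leaving -2·x
The remainder r(x) = -2·x ≠ 0 (and deg r < deg g), so g ∤ f, i.e. f ∉ (g).

Final answer: NO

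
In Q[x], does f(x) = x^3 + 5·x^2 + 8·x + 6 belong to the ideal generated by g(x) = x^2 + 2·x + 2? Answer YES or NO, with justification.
YES

In Q[x] the ideal (g) consists of all multiples of g, so f ∈ (g) iff g | f, i.e. iff the remainder of f on division by g is 0. Divide f by g (g is monic, so eliminate the leading term of the running remainder at each step):
  leading term x^3: subtract (x)·g(x) = x^3 + 2·x^2 + 2·x, leaving 3·x^2 + 6·x + 6
  leading term 3·x^2: subtract (3)·g(x) = 3·x^2 + 6·x + 6, leaving 0
The remainder is 0, so f(x) = g(x) · h(x) with h(x) = x + 3. Hence g | f, i.e. f ∈ (g).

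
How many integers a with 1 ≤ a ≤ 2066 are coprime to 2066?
The number of a ∈ {1, ..., 2066} with gcd(a, 2066) = 1 is by definition Euler's totient φ(2066). φ is multiplicative, with φ(p^e) = p^e − p^(e−1). Factorise 2066 = 2 · 1033. Then
  φ(2066) = (2 − 1) · (1033 − 1) = 1 · 1032 = 1032.
So there are 1032 such integers.

Final answer: 1032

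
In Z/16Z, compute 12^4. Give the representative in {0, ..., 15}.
0

Use repeated squaring. Binary(4) = 100. Walk through the bits of the exponent 4 left-to-right: at each bit after the leading one, square the running value, then multiply by 12 if the bit is 1 (always reducing mod 16):
  bit 1 = 1 (leading): start with 12.
  bit 2 = 0: square 12^2 = 144 ≡ 0 (mod 16).
  bit 3 = 0: square 0^2 = 0 (mod 16).
Final value: 12^4 ≡ 0 (mod 16).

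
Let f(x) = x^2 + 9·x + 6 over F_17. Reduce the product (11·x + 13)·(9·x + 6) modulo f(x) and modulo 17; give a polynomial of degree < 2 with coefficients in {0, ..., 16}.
a · b ≡ 6·x + 11 (mod f(x))

Multiply as integer polynomials: a · b = 99·x^2 + 183·x + 78. Reducing coefficients mod 17: a · b ≡ 14·x^2 + 13·x + 10. Now divide by f(x) = x^2 + 9·x + 6 in F_17[x], eliminating the leading term at each step:
  leading term 14·x^2: subtract (14)·f(x) = 14·x^2 + 7·x + 16, leaving 6·x + 11 (coefficients mod 17)
The degree is now < 2, so this is the remainder. Hence a · b ≡ 6·x + 11 in F_17[x]/(f).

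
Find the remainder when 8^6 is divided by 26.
Use repeated squaring. Binary(6) = 110. Walk through the bits of the exponent 6 left-to-right: at each bit after the leading one, square the running value, then multiply by 8 if the bit is 1 (always reducing mod 26):
  bit 1 = 1 (leading): start with 8.
  bit 2 = 1: square 8^2 = 64 ≡ 12; bit is 1, so multiply 12·8 = 96 ≡ 18 (mod 26).
  bit 3 = 0: square 18^2 = 324 ≡ 12 (mod 26).
Final value: 8^6 ≡ 12 (mod 26).

Final answer: 12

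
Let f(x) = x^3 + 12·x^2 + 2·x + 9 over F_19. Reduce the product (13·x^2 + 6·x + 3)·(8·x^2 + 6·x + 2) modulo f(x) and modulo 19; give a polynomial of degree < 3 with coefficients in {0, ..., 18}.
Multiply as integer polynomials: a · b = 104·x^4 + 126·x^3 + 86·x^2 + 30·x + 6. Reducing coefficients mod 19: a · b ≡ 9·x^4 + 12·x^3 + 10·x^2 + 11·x + 6. Now divide by f(x) = x^3 + 12·x^2 + 2·x + 9 in F_19[x], eliminating the leading term at each step:
  leading term 9·x^4: subtract (9·x)·f(x) = 9·x^4 + 13·x^3 + 18·x^2 + 5·x, leaving 18·x^3 + 11·x^2 + 6·x + 6 (coefficients mod 19)
  leading term 18·x^3: subtract (18)·f(x) = 18·x^3 + 7·x^2 + 17·x + 10, leaving 4·x^2 + 8·x + 15 (coefficients mod 19)
The degree is now < 3, so this is the remainder. Hence a · b ≡ 4·x^2 + 8·x + 15 in F_19[x]/(f).

Final answer: a · b ≡ 4·x^2 + 8·x + 15 (mod f(x))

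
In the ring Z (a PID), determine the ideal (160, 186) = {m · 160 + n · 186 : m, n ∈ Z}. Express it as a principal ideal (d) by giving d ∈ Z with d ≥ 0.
In the PID Z, (a, b) is generated by gcd(a, b). Compute gcd(186, 160) with the extended Euclidean algorithm, tracking rows (r, s, t) with s·186 + t·160 = r:
  row A: (186, 1, 0)   [1·186 + 0·160 = 186]
  row B: (160, 0, 1)   [0·186 + 1·160 = 160]
  186 = 1·160 + 26   → row C = row A − 1·row B = (26, 1, −1)   [check: 1·186 − 1·160 = 26]
  160 = 6·26 + 4   → row D = row B − 6·row C = (4, −6, 7)   [check: −6·186 + 7·160 = 4]
  26 = 6·4 + 2   → row E = row C − 6·row D = (2, 37, −43)   [check: 37·186 − 43·160 = 2]
  4 = 2·2 + 0   → remainder 0, stop. gcd = 2 (last nonzero row E).
So gcd(160, 186) = 2, with Bézout identity 37·186 − 43·160 = 2. Containment (⊇): the Bézout identity exhibits 2 as an element of (160, 186), giving (2) ⊆ (160, 186). Containment (⊆): since 2 | 160 and 2 | 186 (160 = 2·80, 186 = 2·93), every Z-linear combination of 160 and 186 is divisible by 2, so (160, 186) ⊆ (2). Therefore (160, 186) = (2), d = 2.

Final answer: (160, 186) = (2); d = 2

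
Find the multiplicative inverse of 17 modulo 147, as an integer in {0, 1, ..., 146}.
17^(−1) ≡ 26 (mod 147)

Apply the extended Euclidean algorithm to (147, 17), tracking rows (r, s, t) with s·147 + t·17 = r. Each division r_prev = q·r_cur + r_new produces the new row as (previous row) − q·(current row):
  row A: (147, 1, 0)   [1·147 + 0·17 = 147]
  row B: (17, 0, 1)   [0·147 + 1·17 = 17]
  147 = 8·17 + 11   → row C = row A − 8·row B = (11, 1, −8)   [check: 1·147 − 8·17 = 11]
  17 = 1·11 + 6   → row D = row B − 1·row C = (6, −1, 9)   [check: −1·147 + 9·17 = 6]
  11 = 1·6 + 5   → row E = row C − 1·row D = (5, 2, −17)   [check: 2·147 − 17·17 = 5]
  6 = 1·5 + 1   → row F = row D − 1·row E = (1, −3, 26)   [check: −3·147 + 26·17 = 1]
  5 = 5·1 + 0   → remainder 0, stop. gcd = 1 (last nonzero row F).
The gcd is 1, so 17 is invertible mod 147. The last nonzero row gives −3·147 + 26·17 = 1, so t = 26. So 17^(−1) ≡ 26 (mod 147). Verify: 17 · 26 = 442 ≡ 1 (mod 147). ✓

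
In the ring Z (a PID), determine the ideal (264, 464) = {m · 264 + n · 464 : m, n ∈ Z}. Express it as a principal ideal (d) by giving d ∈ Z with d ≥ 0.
(264, 464) = (8); d = 8

In the PID Z, (a, b) is generated by gcd(a, b). Compute gcd(464, 264) with the extended Euclidean algorithm, tracking rows (r, s, t) with s·464 + t·264 = r:
  row A: (464, 1, 0)   [1·464 + 0·264 = 464]
  row B: (264, 0, 1)   [0·464 + 1·264 = 264]
  464 = 1·264 + 200   → row C = row A − 1·row B = (200, 1, −1)   [check: 1·464 − 1·264 = 200]
  264 = 1·200 + 64   → row D = row B − 1·row C = (64, −1, 2)   [check: −1·464 + 2·264 = 64]
  200 = 3·64 + 8   → row E = row C − 3·row D = (8, 4, −7)   [check: 4·464 − 7·264 = 8]
  64 = 8·8 + 0   → remainder 0, stop. gcd = 8 (last nonzero row E).
So gcd(264, 464) = 8, with Bézout identity 4·464 − 7·264 = 8. Containment (⊇): the Bézout identity exhibits 8 as an element of (264, 464), giving (8) ⊆ (264, 464). Containment (⊆): since 8 | 264 and 8 | 464 (264 = 8·33, 464 = 8·58), every Z-linear combination of 264 and 464 is divisible by 8, so (264, 464) ⊆ (8). Therefore (264, 464) = (8), d = 8.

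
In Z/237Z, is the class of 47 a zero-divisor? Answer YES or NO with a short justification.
NO

gcd(47, 237) = 1, so 47 is a unit in Z/237Z (it has a multiplicative inverse). A unit cannot be a zero-divisor: if 47·b ≡ 0 then multiplying both sides by 47^(−1) gives b ≡ 0. So 47 is not a zero-divisor.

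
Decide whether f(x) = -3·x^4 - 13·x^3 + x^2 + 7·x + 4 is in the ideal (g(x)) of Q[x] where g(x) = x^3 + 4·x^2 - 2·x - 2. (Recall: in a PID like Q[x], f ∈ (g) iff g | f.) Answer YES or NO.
NO

In Q[x] the ideal (g) consists of all multiples of g, so f ∈ (g) iff g | f, i.e. iff the remainder of f on division by g is 0. Divide f by g (g is monic, so eliminate the leading term of the running remainder at each step):
  leading term -3·x^4: subtract (-3·x)·g(x) = -3·x^4 - 12·x^3 + 6·x^2 + 6·x, leaving -x^3 - 5·x^2 + x + 4
  leading term -x^3: subtract (-1)·g(x) = -x^3 - 4·x^2 + 2·x + 2, leaving -x^2 - x + 2
The remainder r(x) = -x^2 - x + 2 ≠ 0 (and deg r < deg g), so g ∤ f, i.e. f ∉ (g).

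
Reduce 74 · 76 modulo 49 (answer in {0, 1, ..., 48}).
Reduce the factors first: 74 ≡ 25, 76 ≡ 27 (mod 49), so 74 · 76 ≡ 25 · 27 (mod 49). 25 · 27 = 675. Dividing by 49: 675 = 13·49 + 38. So (74 · 76) mod 49 = 38.

Final answer: 38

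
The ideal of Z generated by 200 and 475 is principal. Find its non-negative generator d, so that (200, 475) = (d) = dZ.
(200, 475) = (25); d = 25

In the PID Z, (a, b) is generated by gcd(a, b). Compute gcd(475, 200) with the extended Euclidean algorithm, tracking rows (r, s, t) with s·475 + t·200 = r:
  row A: (475, 1, 0)   [1·475 + 0·200 = 475]
  row B: (200, 0, 1)   [0·475 + 1·200 = 200]
  475 = 2·200 + 75   → row C = row A − 2·row B = (75, 1, −2)   [check: 1·475 − 2·200 = 75]
  200 = 2·75 + 50   → row D = row B − 2·row C = (50, −2, 5)   [check: −2·475 + 5·200 = 50]
  75 = 1·50 + 25   → row E = row C − 1·row D = (25, 3, −7)   [check: 3·475 − 7·200 = 25]
  50 = 2·25 + 0   → remainder 0, stop. gcd = 25 (last nonzero row E).
So gcd(200, 475) = 25, with Bézout identity 3·475 − 7·200 = 25. Containment (⊇): the Bézout identity exhibits 25 as an element of (200, 475), giving (25) ⊆ (200, 475). Containment (⊆): since 25 | 200 and 25 | 475 (200 = 25·8, 475 = 25·19), every Z-linear combination of 200 and 475 is divisible by 25, so (200, 475) ⊆ (25). Therefore (200, 475) = (25), d = 25.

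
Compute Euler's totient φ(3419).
φ is multiplicative, with φ(p^e) = p^e − p^(e−1). Factorise 3419 = 13 · 263. Then
  φ(3419) = (13 − 1) · (263 − 1) = 12 · 262 = 3144.

Final answer: φ(3419) = 3144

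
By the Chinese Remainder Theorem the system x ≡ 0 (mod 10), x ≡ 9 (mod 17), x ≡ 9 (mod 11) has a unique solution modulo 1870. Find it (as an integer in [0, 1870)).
The moduli 10, 17, 11 are pairwise coprime, so by the CRT there is a unique solution mod 10·17·11 = 1870.
Solve by successive substitution. Start with x ≡ 0 (mod 10).
  Combine with x ≡ 9 (mod 17): write x = 10·t and require 10·t ≡ 9 (mod 17). Since 10^(−1) ≡ 12 (mod 17), t ≡ 12·9 ≡ 6 (mod 17). So x ≡ 10·6 = 60 (mod 170).
  Combine with x ≡ 9 (mod 11): write x = 60 + 170·t and require 60 + 170·t ≡ 9 (mod 11), i.e. 170·t ≡ 9 − 60 ≡ 4 (mod 11). Since 170^(−1) ≡ 9 (mod 11) (170 ≡ 5 (mod 11)), t ≡ 9·4 ≡ 3 (mod 11). So x ≡ 60 + 170·3 = 570 (mod 1870).
Unique solution in [0, 1870): x = 570.

Final answer: x ≡ 570 (mod 1870); the representative in [0, 1870) is 570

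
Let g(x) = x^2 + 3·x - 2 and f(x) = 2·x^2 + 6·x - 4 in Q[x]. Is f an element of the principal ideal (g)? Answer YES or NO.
In Q[x] the ideal (g) consists of all multiples of g, so f ∈ (g) iff g | f, i.e. iff the remainder of f on division by g is 0. Divide f by g (g is monic, so eliminate the leading term of the running remainder at each step):
  leading term 2·x^2: subtract (2)·g(x) = 2·x^2 + 6·x - 4, leaving 0
The remainder is 0, so f(x) = g(x) · h(x) with h(x) = 2. Hence g | f, i.e. f ∈ (g).

Final answer: YES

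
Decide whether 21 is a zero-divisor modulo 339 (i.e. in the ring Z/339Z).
gcd(21, 339) = 3 > 1, so 21 is not a unit in Z/339Z. In Z/nZ every nonzero non-unit is a zero-divisor: explicitly, take b = 339/gcd = 113 ≠ 0 (mod 339); then 21·113 = 2373 = 7·339, i.e. 21·113 ≡ 0 (mod 339). So 21 is a zero-divisor.

Final answer: YES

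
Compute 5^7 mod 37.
Use repeated squaring. Binary(7) = 111. Walk through the bits of the exponent 7 left-to-right: at each bit after the leading one, square the running value, then multiply by 5 if the bit is 1 (always reducing mod 37):
  bit 1 = 1 (leading): start with 5.
  bit 2 = 1: square 5^2 = 25; bit is 1, so multiply 25·5 = 125 ≡ 14 (mod 37).
  bit 3 = 1: square 14^2 = 196 ≡ 11; bit is 1, so multiply 11·5 = 55 ≡ 18 (mod 37).
Final value: 5^7 ≡ 18 (mod 37).

Final answer: 18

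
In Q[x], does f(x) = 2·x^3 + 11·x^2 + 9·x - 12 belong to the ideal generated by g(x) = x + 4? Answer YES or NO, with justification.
YES

In Q[x] the ideal (g) consists of all multiples of g, so f ∈ (g) iff g | f, i.e. iff the remainder of f on division by g is 0. Divide f by g (g is monic, so eliminate the leading term of the running remainder at each step):
  leading term 2·x^3: subtract (2·x^2)·g(x) = 2·x^3 + 8·x^2, leaving 3·x^2 + 9·x - 12
  leading term 3·x^2: subtract (3·x)·g(x) = 3·x^2 + 12·x, leaving -3·x - 12
  leading term -3·x: subtract (-3)·g(x) = -3·x - 12, leaving 0
The remainder is 0, so f(x) = g(x) · h(x) with h(x) = 2·x^2 + 3·x - 3. Hence g | f, i.e. f ∈ (g).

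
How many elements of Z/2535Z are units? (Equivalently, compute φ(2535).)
An element a ∈ Z/2535Z is a unit iff gcd(a, 2535) = 1, so the number of units is φ(2535). φ is multiplicative, with φ(p^e) = p^e − p^(e−1). Factorise 2535 = 3 · 5 · 13^2. Then
  φ(2535) = (3 − 1) · (5 − 1) · (13^2 − 13^1) = 2 · 4 · 156 = 1248.

Final answer: Z/2535Z has φ(2535) = 1248 units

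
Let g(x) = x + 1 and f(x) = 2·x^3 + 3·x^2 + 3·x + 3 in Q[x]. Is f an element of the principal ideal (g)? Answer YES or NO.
In Q[x] the ideal (g) consists of all multiples of g, so f ∈ (g) iff g | f, i.e. iff the remainder of f on division by g is 0. Divide f by g (g is monic, so eliminate the leading term of the running remainder at each step):
  leading term 2·x^3: subtract (2·x^2)·g(x) = 2·x^3 + 2·x^2, leaving x^2 + 3·x + 3
  leading term x^2: subtract (x)·g(x) = x^2 + x, leaving 2·x + 3
  leading term 2·x: subtract (2)·g(x) = 2·x + 2, leaving 1
The remainder r(x) = 1 ≠ 0 (and deg r < deg g), so g ∤ f, i.e. f ∉ (g).

Final answer: NO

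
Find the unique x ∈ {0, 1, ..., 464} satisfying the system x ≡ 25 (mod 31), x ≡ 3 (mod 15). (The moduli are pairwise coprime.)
The moduli 31, 15 are pairwise coprime, so by the CRT there is a unique solution mod 31·15 = 465.
Solve by successive substitution. Start with x ≡ 25 (mod 31).
  Combine with x ≡ 3 (mod 15): write x = 25 + 31·t and require 25 + 31·t ≡ 3 (mod 15), i.e. 31·t ≡ 3 − 25 ≡ 8 (mod 15). Since 31^(−1) ≡ 1 (mod 15) (31 ≡ 1 (mod 15)), t ≡ 1·8 ≡ 8 (mod 15). So x ≡ 25 + 31·8 = 273 (mod 465).
Unique solution in [0, 465): x = 273.

Final answer: x ≡ 273 (mod 465); the representative in [0, 465) is 273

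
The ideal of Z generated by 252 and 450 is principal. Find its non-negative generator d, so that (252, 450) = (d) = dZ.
(252, 450) = (18); d = 18

In the PID Z, (a, b) is generated by gcd(a, b). Compute gcd(450, 252) with the extended Euclidean algorithm, tracking rows (r, s, t) with s·450 + t·252 = r:
  row A: (450, 1, 0)   [1·450 + 0·252 = 450]
  row B: (252, 0, 1)   [0·450 + 1·252 = 252]
  450 = 1·252 + 198   → row C = row A − 1·row B = (198, 1, −1)   [check: 1·450 − 1·252 = 198]
  252 = 1·198 + 54   → row D = row B − 1·row C = (54, −1, 2)   [check: −1·450 + 2·252 = 54]
  198 = 3·54 + 36   → row E = row C − 3·row D = (36, 4, −7)   [check: 4·450 − 7·252 = 36]
  54 = 1·36 + 18   → row F = row D − 1·row E = (18, −5, 9)   [check: −5·450 + 9·252 = 18]
  36 = 2·18 + 0   → remainder 0, stop. gcd = 18 (last nonzero row F).
So gcd(252, 450) = 18, with Bézout identity −5·450 + 9·252 = 18. Containment (⊇): the Bézout identity exhibits 18 as an element of (252, 450), giving (18) ⊆ (252, 450). Containment (⊆): since 18 | 252 and 18 | 450 (252 = 18·14, 450 = 18·25), every Z-linear combination of 252 and 450 is divisible by 18, so (252, 450) ⊆ (18). Therefore (252, 450) = (18), d = 18.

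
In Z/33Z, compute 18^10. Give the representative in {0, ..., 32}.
Use repeated squaring. Binary(10) = 1010. Walk through the bits of the exponent 10 left-to-right: at each bit after the leading one, square the running value, then multiply by 18 if the bit is 1 (always reducing mod 33):
  bit 1 = 1 (leading): start with 18.
  bit 2 = 0: square 18^2 = 324 ≡ 27 (mod 33).
  bit 3 = 1: square 27^2 = 729 ≡ 3; bit is 1, so multiply 3·18 = 54 ≡ 21 (mod 33).
  bit 4 = 0: square 21^2 = 441 ≡ 12 (mod 33).
Final value: 18^10 ≡ 12 (mod 33).

Final answer: 12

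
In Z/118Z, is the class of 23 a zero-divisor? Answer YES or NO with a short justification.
NO

gcd(23, 118) = 1, so 23 is a unit in Z/118Z (it has a multiplicative inverse). A unit cannot be a zero-divisor: if 23·b ≡ 0 then multiplying both sides by 23^(−1) gives b ≡ 0. So 23 is not a zero-divisor.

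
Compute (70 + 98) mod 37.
Reduce the summands first: 70 ≡ 33, 98 ≡ 24 (mod 37), so 70 + 98 ≡ 33 + 24 (mod 37). 33 + 24 = 57; 57 = 1·37 + 20, so (70 + 98) mod 37 = 20.

Final answer: 20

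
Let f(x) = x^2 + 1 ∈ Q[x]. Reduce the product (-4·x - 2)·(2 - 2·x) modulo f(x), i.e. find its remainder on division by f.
a · b ≡ -4·x - 12 (mod f(x))

First multiply in Q[x] without reducing: a · b = 8·x^2 - 4·x - 4. Now divide by f(x) = x^2 + 1, eliminating the leading term at each step:
  leading term 8·x^2: subtract (8)·f(x) = 8·x^2 + 8, leaving -4·x - 12
The degree is now < 2, so this is the remainder. Hence a · b ≡ -4·x - 12 in Q[x]/(f).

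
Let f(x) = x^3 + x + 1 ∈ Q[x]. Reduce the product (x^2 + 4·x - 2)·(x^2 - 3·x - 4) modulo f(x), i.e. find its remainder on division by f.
a · b ≡ -19·x^2 - 12·x + 7 (mod f(x))

First multiply in Q[x] without reducing: a · b = x^4 + x^3 - 18·x^2 - 10·x + 8. Now divide by f(x) = x^3 + x + 1, eliminating the leading term at each step:
  leading term x^4: subtract (x)·f(x) = x^4 + x^2 + x, leaving x^3 - 19·x^2 - 11·x + 8
  leading term x^3: subtract (1)·f(x) = x^3 + x + 1, leaving -19·x^2 - 12·x + 7
The degree is now < 3, so this is the remainder. Hence a · b ≡ -19·x^2 - 12·x + 7 in Q[x]/(f).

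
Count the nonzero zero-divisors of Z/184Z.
Z/184Z has 95 nonzero zero-divisors

In Z/184Z each nonzero element is either a unit (gcd with 184 is 1) or a zero-divisor (gcd > 1). The number of units is φ(184): factorise 184 = 2^3 · 23, so φ(184) = (2^3 − 2^2) · (23 − 1) = 4 · 22 = 88. The nonzero elements number 184 − 1 = 183. Hence the nonzero zero-divisors number 183 − 88 = 95.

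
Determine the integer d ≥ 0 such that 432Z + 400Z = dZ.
In the PID Z, (a, b) is generated by gcd(a, b). Compute gcd(432, 400) with the extended Euclidean algorithm, tracking rows (r, s, t) with s·432 + t·400 = r:
  row A: (432, 1, 0)   [1·432 + 0·400 = 432]
  row B: (400, 0, 1)   [0·432 + 1·400 = 400]
  432 = 1·400 + 32   → row C = row A − 1·row B = (32, 1, −1)   [check: 1·432 − 1·400 = 32]
  400 = 12·32 + 16   → row D = row B − 12·row C = (16, −12, 13)   [check: −12·432 + 13·400 = 16]
  32 = 2·16 + 0   → remainder 0, stop. gcd = 16 (last nonzero row D).
So gcd(432, 400) = 16, with Bézout identity −12·432 + 13·400 = 16. Containment (⊇): the Bézout identity exhibits 16 as an element of (432, 400), giving (16) ⊆ (432, 400). Containment (⊆): since 16 | 432 and 16 | 400 (432 = 16·27, 400 = 16·25), every Z-linear combination of 432 and 400 is divisible by 16, so (432, 400) ⊆ (16). Therefore (432, 400) = (16), d = 16.

Final answer: (432, 400) = (16); d = 16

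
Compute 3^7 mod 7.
Use repeated squaring. Binary(7) = 111. Walk through the bits of the exponent 7 left-to-right: at each bit after the leading one, square the running value, then multiply by 3 if the bit is 1 (always reducing mod 7):
  bit 1 = 1 (leading): start with 3.
  bit 2 = 1: square 3^2 = 9 ≡ 2; bit is 1, so multiply 2·3 = 6 (mod 7).
  bit 3 = 1: square 6^2 = 36 ≡ 1; bit is 1, so multiply 1·3 = 3 (mod 7).
Final value: 3^7 ≡ 3 (mod 7).

Final answer: 3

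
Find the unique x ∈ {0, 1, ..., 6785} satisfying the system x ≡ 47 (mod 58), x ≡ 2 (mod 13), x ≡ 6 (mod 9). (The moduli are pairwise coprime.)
The moduli 58, 13, 9 are pairwise coprime, so by the CRT there is a unique solution mod 58·13·9 = 6786.
Solve by successive substitution. Start with x ≡ 47 (mod 58).
  Combine with x ≡ 2 (mod 13): write x = 47 + 58·t and require 47 + 58·t ≡ 2 (mod 13), i.e. 58·t ≡ 2 − 47 ≡ 7 (mod 13). Since 58^(−1) ≡ 11 (mod 13) (58 ≡ 6 (mod 13)), t ≡ 11·7 ≡ 12 (mod 13). So x ≡ 47 + 58·12 = 743 (mod 754).
  Combine with x ≡ 6 (mod 9): write x = 743 + 754·t and require 743 + 754·t ≡ 6 (mod 9), i.e. 754·t ≡ 6 − 743 ≡ 1 (mod 9). Since 754^(−1) ≡ 4 (mod 9) (754 ≡ 7 (mod 9)), t ≡ 4·1 ≡ 4 (mod 9). So x ≡ 743 + 754·4 = 3759 (mod 6786).
Unique solution in [0, 6786): x = 3759.

Final answer: x ≡ 3759 (mod 6786); the representative in [0, 6786) is 3759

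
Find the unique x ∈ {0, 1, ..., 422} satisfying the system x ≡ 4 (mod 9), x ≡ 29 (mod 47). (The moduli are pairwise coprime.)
The moduli 9, 47 are pairwise coprime, so by the CRT there is a unique solution mod 9·47 = 423.
Solve by successive substitution. Start with x ≡ 4 (mod 9).
  Combine with x ≡ 29 (mod 47): write x = 4 + 9·t and require 4 + 9·t ≡ 29 (mod 47), i.e. 9·t ≡ 29 − 4 ≡ 25 (mod 47). Since 9^(−1) ≡ 21 (mod 47), t ≡ 21·25 ≡ 8 (mod 47). So x ≡ 4 + 9·8 = 76 (mod 423).
Unique solution in [0, 423): x = 76.

Final answer: x ≡ 76 (mod 423); the representative in [0, 423) is 76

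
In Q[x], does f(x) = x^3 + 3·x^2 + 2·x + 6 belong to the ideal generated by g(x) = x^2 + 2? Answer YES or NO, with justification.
In Q[x] the ideal (g) consists of all multiples of g, so f ∈ (g) iff g | f, i.e. iff the remainder of f on division by g is 0. Divide f by g (g is monic, so eliminate the leading term of the running remainder at each step):
  leading term x^3: subtract (x)·g(x) = x^3 + 2·x, leaving 3·x^2 + 6
  leading term 3·x^2: subtract (3)·g(x) = 3·x^2 + 6, leaving 0
The remainder is 0, so f(x) = g(x) · h(x) with h(x) = x + 3. Hence g | f, i.e. f ∈ (g).

Final answer: YES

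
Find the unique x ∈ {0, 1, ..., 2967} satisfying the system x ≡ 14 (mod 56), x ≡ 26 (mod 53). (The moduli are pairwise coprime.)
x ≡ 238 (mod 2968); the representative in [0, 2968) is 238

The moduli 56, 53 are pairwise coprime, so by the CRT there is a unique solution mod 56·53 = 2968.
Solve by successive substitution. Start with x ≡ 14 (mod 56).
  Combine with x ≡ 26 (mod 53): write x = 14 + 56·t and require 14 + 56·t ≡ 26 (mod 53), i.e. 56·t ≡ 26 − 14 ≡ 12 (mod 53). Since 56^(−1) ≡ 18 (mod 53) (56 ≡ 3 (mod 53)), t ≡ 18·12 ≡ 4 (mod 53). So x ≡ 14 + 56·4 = 238 (mod 2968).
Unique solution in [0, 2968): x = 238.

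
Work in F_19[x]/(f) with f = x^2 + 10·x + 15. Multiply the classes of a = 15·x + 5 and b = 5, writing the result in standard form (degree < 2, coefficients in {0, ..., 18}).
Multiply as integer polynomials: a · b = 75·x + 25. Reducing coefficients mod 19: a · b ≡ 18·x + 6. This already has degree < 2, so no reduction by f is needed. Hence a · b ≡ 18·x + 6 in F_19[x]/(f).

Final answer: a · b ≡ 18·x + 6 (mod f(x))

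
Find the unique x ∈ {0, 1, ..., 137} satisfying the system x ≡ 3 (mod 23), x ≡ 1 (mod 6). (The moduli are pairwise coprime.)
x ≡ 49 (mod 138); the representative in [0, 138) is 49

The moduli 23, 6 are pairwise coprime, so by the CRT there is a unique solution mod 23·6 = 138.
Solve by successive substitution. Start with x ≡ 3 (mod 23).
  Combine with x ≡ 1 (mod 6): write x = 3 + 23·t and require 3 + 23·t ≡ 1 (mod 6), i.e. 23·t ≡ 1 − 3 ≡ 4 (mod 6). Since 23^(−1) ≡ 5 (mod 6) (23 ≡ 5 (mod 6)), t ≡ 5·4 ≡ 2 (mod 6). So x ≡ 3 + 23·2 = 49 (mod 138).
Unique solution in [0, 138): x = 49.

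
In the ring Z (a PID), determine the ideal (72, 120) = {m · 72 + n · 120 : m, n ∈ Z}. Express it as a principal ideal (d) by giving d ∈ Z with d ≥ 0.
In the PID Z, (a, b) is generated by gcd(a, b). Compute gcd(120, 72) with the extended Euclidean algorithm, tracking rows (r, s, t) with s·120 + t·72 = r:
  row A: (120, 1, 0)   [1·120 + 0·72 = 120]
  row B: (72, 0, 1)   [0·120 + 1·72 = 72]
  120 = 1·72 + 48   → row C = row A − 1·row B = (48, 1, −1)   [check: 1·120 − 1·72 = 48]
  72 = 1·48 + 24   → row D = row B − 1·row C = (24, −1, 2)   [check: −1·120 + 2·72 = 24]
  48 = 2·24 + 0   → remainder 0, stop. gcd = 24 (last nonzero row D).
So gcd(72, 120) = 24, with Bézout identity −1·120 + 2·72 = 24. Containment (⊇): the Bézout identity exhibits 24 as an element of (72, 120), giving (24) ⊆ (72, 120). Containment (⊆): since 24 | 72 and 24 | 120 (72 = 24·3, 120 = 24·5), every Z-linear combination of 72 and 120 is divisible by 24, so (72, 120) ⊆ (24). Therefore (72, 120) = (24), d = 24.

Final answer: (72, 120) = (24); d = 24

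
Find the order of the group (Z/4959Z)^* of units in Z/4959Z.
(Z/4959Z)^* consists of the classes a with gcd(a, 4959) = 1, so its order is φ(4959). φ is multiplicative, with φ(p^e) = p^e − p^(e−1). Factorise 4959 = 3^2 · 19 · 29. Then
  φ(4959) = (3^2 − 3^1) · (19 − 1) · (29 − 1) = 6 · 18 · 28 = 3024.
Thus |(Z/4959Z)^*| = 3024.

Final answer: |(Z/4959Z)^*| = 3024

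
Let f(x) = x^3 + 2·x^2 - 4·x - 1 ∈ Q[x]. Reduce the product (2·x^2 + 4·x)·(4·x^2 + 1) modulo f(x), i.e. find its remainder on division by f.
First multiply in Q[x] without reducing: a · b = 8·x^4 + 16·x^3 + 2·x^2 + 4·x. Now divide by f(x) = x^3 + 2·x^2 - 4·x - 1, eliminating the leading term at each step:
  leading term 8·x^4: subtract (8·x)·f(x) = 8·x^4 + 16·x^3 - 32·x^2 - 8·x, leaving 34·x^2 + 12·x
The degree is now < 3, so this is the remainder. Hence a · b ≡ 34·x^2 + 12·x in Q[x]/(f).

Final answer: a · b ≡ 34·x^2 + 12·x (mod f(x))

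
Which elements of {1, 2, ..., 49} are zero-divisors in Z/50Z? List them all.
An element a ∈ Z/50Z (with a ≠ 0) is a zero-divisor iff gcd(a, 50) > 1 (because a is a unit precisely when gcd(a, n) = 1, and in Z/nZ every nonzero, non-unit element is a zero-divisor). Scan a = 1, ..., 49 and keep those with gcd(a, 50) > 1:
  gcd(2, 50) = 2, gcd(4, 50) = 2, gcd(5, 50) = 5, gcd(6, 50) = 2, gcd(8, 50) = 2, gcd(10, 50) = 10, gcd(12, 50) = 2, gcd(14, 50) = 2, gcd(15, 50) = 5, gcd(16, 50) = 2, gcd(18, 50) = 2, gcd(20, 50) = 10, gcd(22, 50) = 2, gcd(24, 50) = 2, gcd(25, 50) = 25, gcd(26, 50) = 2, gcd(28, 50) = 2, gcd(30, 50) = 10, gcd(32, 50) = 2, gcd(34, 50) = 2, gcd(35, 50) = 5, gcd(36, 50) = 2, gcd(38, 50) = 2, gcd(40, 50) = 10, gcd(42, 50) = 2, gcd(44, 50) = 2, gcd(45, 50) = 5, gcd(46, 50) = 2, gcd(48, 50) = 2.
All other a ∈ {1, ..., 49} have gcd(a, 50) = 1 and are units. So the nonzero zero-divisors are exactly the 29 values of a appearing in this scan.

Final answer: nonzero zero-divisors of Z/50Z = {2, 4, 5, 6, 8, 10, 12, 14, 15, 16, 18, 20, 22, 24, 25, 26, 28, 30, 32, 34, 35, 36, 38, 40, 42, 44, 45, 46, 48}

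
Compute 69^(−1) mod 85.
Apply the extended Euclidean algorithm to (85, 69), tracking rows (r, s, t) with s·85 + t·69 = r. Each division r_prev = q·r_cur + r_new produces the new row as (previous row) − q·(current row):
  row A: (85, 1, 0)   [1·85 + 0·69 = 85]
  row B: (69, 0, 1)   [0·85 + 1·69 = 69]
  85 = 1·69 + 16   → row C = row A − 1·row B = (16, 1, −1)   [check: 1·85 − 1·69 = 16]
  69 = 4·16 + 5   → row D = row B − 4·row C = (5, −4, 5)   [check: −4·85 + 5·69 = 5]
  16 = 3·5 + 1   → row E = row C − 3·row D = (1, 13, −16)   [check: 13·85 − 16·69 = 1]
  5 = 5·1 + 0   → remainder 0, stop. gcd = 1 (last nonzero row E).
The gcd is 1, so 69 is invertible mod 85. The last nonzero row gives 13·85 − 16·69 = 1, so t = −16. So 69^(−1) ≡ −16 ≡ 69 (mod 85). Verify: 69 · 69 = 4761 ≡ 1 (mod 85). ✓

Final answer: 69^(−1) ≡ 69 (mod 85)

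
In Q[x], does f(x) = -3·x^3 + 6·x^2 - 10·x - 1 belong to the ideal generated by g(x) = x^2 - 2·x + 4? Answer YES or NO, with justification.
NO

In Q[x] the ideal (g) consists of all multiples of g, so f ∈ (g) iff g | f, i.e. iff the remainder of f on division by g is 0. Divide f by g (g is monic, so eliminate the leading term of the running remainder at each step):
  leading term -3·x^3: subtract (-3·x)·g(x) = -3·x^3 + 6·x^2 - 12·x, leaving 2·x - 1
The remainder r(x) = 2·x - 1 ≠ 0 (and deg r < deg g), so g ∤ f, i.e. f ∉ (g).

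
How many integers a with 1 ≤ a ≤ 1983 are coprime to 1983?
1320

The number of a ∈ {1, ..., 1983} with gcd(a, 1983) = 1 is by definition Euler's totient φ(1983). φ is multiplicative, with φ(p^e) = p^e − p^(e−1). Factorise 1983 = 3 · 661. Then
  φ(1983) = (3 − 1) · (661 − 1) = 2 · 660 = 1320.
So there are 1320 such integers.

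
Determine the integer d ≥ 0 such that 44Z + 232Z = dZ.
(44, 232) = (4); d = 4

In the PID Z, (a, b) is generated by gcd(a, b). Compute gcd(232, 44) with the extended Euclidean algorithm, tracking rows (r, s, t) with s·232 + t·44 = r:
  row A: (232, 1, 0)   [1·232 + 0·44 = 232]
  row B: (44, 0, 1)   [0·232 + 1·44 = 44]
  232 = 5·44 + 12   → row C = row A − 5·row B = (12, 1, −5)   [check: 1·232 − 5·44 = 12]
  44 = 3·12 + 8   → row D = row B − 3·row C = (8, −3, 16)   [check: −3·232 + 16·44 = 8]
  12 = 1·8 + 4   → row E = row C − 1·row D = (4, 4, −21)   [check: 4·232 − 21·44 = 4]
  8 = 2·4 + 0   → remainder 0, stop. gcd = 4 (last nonzero row E).
So gcd(44, 232) = 4, with Bézout identity 4·232 − 21·44 = 4. Containment (⊇): the Bézout identity exhibits 4 as an element of (44, 232), giving (4) ⊆ (44, 232). Containment (⊆): since 4 | 44 and 4 | 232 (44 = 4·11, 232 = 4·58), every Z-linear combination of 44 and 232 is divisible by 4, so (44, 232) ⊆ (4). Therefore (44, 232) = (4), d = 4.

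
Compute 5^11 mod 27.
Use repeated squaring. Binary(11) = 1011. Walk through the bits of the exponent 11 left-to-right: at each bit after the leading one, square the running value, then multiply by 5 if the bit is 1 (always reducing mod 27):
  bit 1 = 1 (leading): start with 5.
  bit 2 = 0: square 5^2 = 25 (mod 27).
  bit 3 = 1: square 25^2 = 625 ≡ 4; bit is 1, so multiply 4·5 = 20 (mod 27).
  bit 4 = 1: square 20^2 = 400 ≡ 22; bit is 1, so multiply 22·5 = 110 ≡ 2 (mod 27).
Final value: 5^11 ≡ 2 (mod 27).

Final answer: 2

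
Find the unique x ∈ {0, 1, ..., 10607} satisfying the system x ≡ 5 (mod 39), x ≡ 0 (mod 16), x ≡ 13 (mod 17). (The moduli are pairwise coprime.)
x ≡ 5504 (mod 10608); the representative in [0, 10608) is 5504

The moduli 39, 16, 17 are pairwise coprime, so by the CRT there is a unique solution mod 39·16·17 = 10608.
Solve by successive substitution. Start with x ≡ 5 (mod 39).
  Combine with x ≡ 0 (mod 16): write x = 5 + 39·t and require 5 + 39·t ≡ 0 (mod 16), i.e. 39·t ≡ 0 − 5 ≡ 11 (mod 16). Since 39^(−1) ≡ 7 (mod 16) (39 ≡ 7 (mod 16)), t ≡ 7·11 ≡ 13 (mod 16). So x ≡ 5 + 39·13 = 512 (mod 624).
  Combine with x ≡ 13 (mod 17): write x = 512 + 624·t and require 512 + 624·t ≡ 13 (mod 17), i.e. 624·t ≡ 13 − 512 ≡ 11 (mod 17). Since 624^(−1) ≡ 10 (mod 17) (624 ≡ 12 (mod 17)), t ≡ 10·11 ≡ 8 (mod 17). So x ≡ 512 + 624·8 = 5504 (mod 10608).
Unique solution in [0, 10608): x = 5504.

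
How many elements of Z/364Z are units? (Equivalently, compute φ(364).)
An element a ∈ Z/364Z is a unit iff gcd(a, 364) = 1, so the number of units is φ(364). φ is multiplicative, with φ(p^e) = p^e − p^(e−1). Factorise 364 = 2^2 · 7 · 13. Then
  φ(364) = (2^2 − 2^1) · (7 − 1) · (13 − 1) = 2 · 6 · 12 = 144.

Final answer: Z/364Z has φ(364) = 144 units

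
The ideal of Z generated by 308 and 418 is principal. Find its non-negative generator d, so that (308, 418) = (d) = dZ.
In the PID Z, (a, b) is generated by gcd(a, b). Compute gcd(418, 308) with the extended Euclidean algorithm, tracking rows (r, s, t) with s·418 + t·308 = r:
  row A: (418, 1, 0)   [1·418 + 0·308 = 418]
  row B: (308, 0, 1)   [0·418 + 1·308 = 308]
  418 = 1·308 + 110   → row C = row A − 1·row B = (110, 1, −1)   [check: 1·418 − 1·308 = 110]
  308 = 2·110 + 88   → row D = row B − 2·row C = (88, −2, 3)   [check: −2·418 + 3·308 = 88]
  110 = 1·88 + 22   → row E = row C − 1·row D = (22, 3, −4)   [check: 3·418 − 4·308 = 22]
  88 = 4·22 + 0   → remainder 0, stop. gcd = 22 (last nonzero row E).
So gcd(308, 418) = 22, with Bézout identity 3·418 − 4·308 = 22. Containment (⊇): the Bézout identity exhibits 22 as an element of (308, 418), giving (22) ⊆ (308, 418). Containment (⊆): since 22 | 308 and 22 | 418 (308 = 22·14, 418 = 22·19), every Z-linear combination of 308 and 418 is divisible by 22, so (308, 418) ⊆ (22). Therefore (308, 418) = (22), d = 22.

Final answer: (308, 418) = (22); d = 22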